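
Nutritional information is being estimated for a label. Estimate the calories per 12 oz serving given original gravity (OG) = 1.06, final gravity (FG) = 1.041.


ABW = (OG−FG)·131.25·0.79/FG;  °P = 259 − 259/SG (for OG→OE and FG→AE);  RE = 0.1808·OE + 0.8192·AE;  Cal = (6.9·ABW + 4·(RE−0.1))·FG·3.55
ABW = (1.06 − 1.041)·131.25·0.79/1.041 = 1.8925
OE = 259 − 259/1.06 = 14.6604 °P
AE = 259 − 259/1.041 = 10.2008 °P
RE = 0.1808·14.6604 + 0.8192·10.2008 = 11.0071 °P
Cal = (6.9·1.8925 + 4·(11.0071−0.1))·1.041·3.55

209.4871 kcal


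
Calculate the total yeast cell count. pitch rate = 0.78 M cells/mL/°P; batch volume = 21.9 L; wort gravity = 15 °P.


cells (billions) = rate · V_L · °P
cells = 0.78 · 21.9 · 15

256.2300 billion cells


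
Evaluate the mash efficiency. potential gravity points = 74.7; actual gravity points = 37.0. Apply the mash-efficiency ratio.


efficiency = actual / potential × 100
efficiency = 37.0 / 74.7 × 100

49.5315 %


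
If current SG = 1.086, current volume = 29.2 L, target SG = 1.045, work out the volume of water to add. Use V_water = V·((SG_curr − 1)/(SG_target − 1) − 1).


V_water = 29.2·((1.086 − 1)/(1.045 − 1) − 1)

26.6044 L


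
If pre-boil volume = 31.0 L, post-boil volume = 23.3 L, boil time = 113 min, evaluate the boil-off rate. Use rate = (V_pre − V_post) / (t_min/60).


rate = (31.0 − 23.3) / (113/60)

4.0885 L/hr


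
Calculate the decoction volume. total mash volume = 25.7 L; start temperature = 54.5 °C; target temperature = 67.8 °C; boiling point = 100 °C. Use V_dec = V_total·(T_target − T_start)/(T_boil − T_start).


V_dec = 25.7·(67.8 − 54.5)/(100 − 54.5)

7.5123 L


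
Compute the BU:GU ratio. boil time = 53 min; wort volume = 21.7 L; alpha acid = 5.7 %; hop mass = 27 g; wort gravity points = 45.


U = 1.65·0.000125^(GP/1000)·(1−e^(−0.04t))/4.15;  IBU = (α/100)·m·U·1000/V;  BU:GU = IBU/GP
U = 1.65·0.000125^(45/1000)·(1−e^(−0.04·53))/4.15 = 0.2335
IBU = (5.7/100)·27·0.2335·1000/21.7 = 16.5593
BU:GU = 16.5593/45

0.3680


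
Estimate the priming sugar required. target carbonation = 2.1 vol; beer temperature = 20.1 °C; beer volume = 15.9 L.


residual = 14.695·(0.01821 + 0.09011·e^(−0.04·T));  sugar = (target − residual)·4.0·V
residual = 14.695·(0.01821 + 0.09011·e^(−0.04·20.1)) = 0.8602
sugar = (2.1 − 0.8602)·4.0·15.9

78.8508 g


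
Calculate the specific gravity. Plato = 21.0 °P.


SG = 259/(259 − P)
SG = 259/(259 − 21.0)

1.0882


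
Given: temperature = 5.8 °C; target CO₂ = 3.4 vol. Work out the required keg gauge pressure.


psi = vols/(0.01821 + 0.09011·e^(−0.04·T)) − 14.695
psi = 3.4/(0.01821 + 0.09011·e^(−0.04·5.8)) − 14.695

23.2250 psi


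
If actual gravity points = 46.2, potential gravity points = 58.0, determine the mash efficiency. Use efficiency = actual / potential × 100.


efficiency = 46.2 / 58.0 × 100

79.6552 %


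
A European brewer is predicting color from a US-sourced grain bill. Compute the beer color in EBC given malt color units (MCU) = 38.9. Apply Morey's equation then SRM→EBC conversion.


SRM = 1.4922·MCU^0.6859;  EBC = SRM·1.97
SRM = 1.4922·38.9^0.6859 = 18.3812
EBC = 18.3812·1.97

36.2109 EBC


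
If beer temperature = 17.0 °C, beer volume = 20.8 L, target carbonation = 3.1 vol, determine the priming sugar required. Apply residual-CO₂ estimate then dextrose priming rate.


residual = 14.695·(0.01821 + 0.09011·e^(−0.04·T));  sugar = (target − residual)·4.0·V
residual = 14.695·(0.01821 + 0.09011·e^(−0.04·17.0)) = 0.9384
sugar = (3.1 − 0.9384)·4.0·20.8

179.8417 g


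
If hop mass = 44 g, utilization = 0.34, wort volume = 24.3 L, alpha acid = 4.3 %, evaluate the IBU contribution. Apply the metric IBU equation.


IBU = (α/100)·mass·U·1000 / V
IBU = (4.3/100)·44·0.34·1000 / 24.3

26.4724 IBU


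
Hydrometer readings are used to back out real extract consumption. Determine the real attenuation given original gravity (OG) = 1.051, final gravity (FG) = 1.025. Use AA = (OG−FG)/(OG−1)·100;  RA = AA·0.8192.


AA = (1.051 − 1.025)/(1.051 − 1)·100 = 50.9804
RA = 50.9804·0.8192

41.7631 %


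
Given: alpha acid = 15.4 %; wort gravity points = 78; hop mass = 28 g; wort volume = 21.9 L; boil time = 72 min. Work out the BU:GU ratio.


U = 1.65·0.000125^(GP/1000)·(1−e^(−0.04t))/4.15;  IBU = (α/100)·m·U·1000/V;  BU:GU = IBU/GP
U = 1.65·0.000125^(78/1000)·(1−e^(−0.04·72))/4.15 = 0.1862
IBU = (15.4/100)·28·0.1862·1000/21.9 = 36.6555
BU:GU = 36.6555/78

0.4699


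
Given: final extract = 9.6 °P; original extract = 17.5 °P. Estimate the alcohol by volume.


SG = 259/(259 − P);  ABV = (OG − FG)·131.25
OG = 259/(259 − 17.5) = 1.0725
FG = 259/(259 − 9.6) = 1.0385
ABV = (1.0725 − 1.0385)·131.25

4.4587 % ABV


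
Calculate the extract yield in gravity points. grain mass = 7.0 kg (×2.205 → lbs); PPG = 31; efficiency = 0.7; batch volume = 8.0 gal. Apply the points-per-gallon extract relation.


points = lbs × PPG × eff / vol
lbs = 7.0 × 2.205 = 15.4350
points = 15.4350 × 31 × 0.7 / 8.0

41.8674 points


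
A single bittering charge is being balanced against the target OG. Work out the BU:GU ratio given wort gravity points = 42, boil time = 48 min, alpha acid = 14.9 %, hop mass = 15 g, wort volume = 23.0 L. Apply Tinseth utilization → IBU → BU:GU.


U = 1.65·0.000125^(GP/1000)·(1−e^(−0.04t))/4.15;  IBU = (α/100)·m·U·1000/V;  BU:GU = IBU/GP
U = 1.65·0.000125^(42/1000)·(1−e^(−0.04·48))/4.15 = 0.2326
IBU = (14.9/100)·15·0.2326·1000/23.0 = 22.6050
BU:GU = 22.6050/42

0.5382


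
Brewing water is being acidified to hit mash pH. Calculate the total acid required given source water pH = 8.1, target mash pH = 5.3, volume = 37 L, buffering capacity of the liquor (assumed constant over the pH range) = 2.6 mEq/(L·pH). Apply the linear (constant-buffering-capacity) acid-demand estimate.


acid = buffering capacity · (pH_source − pH_target) · V
acid = 2.6 · (8.1 − 5.3) · 37

269.3600 mEq


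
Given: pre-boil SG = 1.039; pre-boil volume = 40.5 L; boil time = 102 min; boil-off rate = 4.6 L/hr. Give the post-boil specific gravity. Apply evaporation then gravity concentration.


V_post = V_pre − rate·(t/60);  SG_post = 1 + (SG_pre−1)·V_pre/V_post
V_post = 40.5 − 4.6·(102/60) = 32.6800
SG_post = 1 + (1.039 − 1)·40.5/32.6800

1.0483


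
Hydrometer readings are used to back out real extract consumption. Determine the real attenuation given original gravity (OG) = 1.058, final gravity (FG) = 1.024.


AA = (OG−FG)/(OG−1)·100;  RA = AA·0.8192
AA = (1.058 − 1.024)/(1.058 − 1)·100 = 58.6207
RA = 58.6207·0.8192

48.0221 %


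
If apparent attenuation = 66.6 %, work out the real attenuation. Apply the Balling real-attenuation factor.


RA = AA · 0.8192
RA = 66.6 · 0.8192

54.5587 %


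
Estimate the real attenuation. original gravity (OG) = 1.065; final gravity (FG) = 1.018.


AA = (OG−FG)/(OG−1)·100;  RA = AA·0.8192
AA = (1.065 − 1.018)/(1.065 − 1)·100 = 72.3077
RA = 72.3077·0.8192

59.2345 %


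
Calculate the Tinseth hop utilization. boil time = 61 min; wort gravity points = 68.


U = 1.65·0.000125^(GP/1000) · (1 − e^(−0.04·t))/4.15
bigness = 1.65·0.000125^(68/1000) = 0.8955
boil_factor = (1 − e^(−0.04·61))/4.15 = 0.2200
U = 0.8955 · 0.2200

0.1970


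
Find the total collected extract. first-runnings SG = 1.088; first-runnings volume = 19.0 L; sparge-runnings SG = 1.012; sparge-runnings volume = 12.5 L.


total = Σ (SG_i − 1)·1000·V_i
first = (1.088 − 1)·1000·19.0 = 1672.0000
sparge = (1.012 − 1)·1000·12.5 = 150.0000
total = 1672.0000 + 150.0000

1822.0000 gravity·L


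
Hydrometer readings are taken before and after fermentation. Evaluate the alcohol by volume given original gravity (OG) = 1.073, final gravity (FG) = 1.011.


ABV = (OG − FG) · 131.25
ABV = (1.073 − 1.011) · 131.25

8.1375 % ABV


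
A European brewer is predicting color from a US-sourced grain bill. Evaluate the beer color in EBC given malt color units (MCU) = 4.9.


SRM = 1.4922·MCU^0.6859;  EBC = SRM·1.97
SRM = 1.4922·4.9^0.6859 = 4.4385
EBC = 4.4385·1.97

8.7438 EBC


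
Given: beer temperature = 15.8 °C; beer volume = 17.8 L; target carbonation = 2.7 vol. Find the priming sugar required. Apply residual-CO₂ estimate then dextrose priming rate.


residual = 14.695·(0.01821 + 0.09011·e^(−0.04·T));  sugar = (target − residual)·4.0·V
residual = 14.695·(0.01821 + 0.09011·e^(−0.04·15.8)) = 0.9714
sugar = (2.7 − 0.9714)·4.0·17.8

123.0744 g


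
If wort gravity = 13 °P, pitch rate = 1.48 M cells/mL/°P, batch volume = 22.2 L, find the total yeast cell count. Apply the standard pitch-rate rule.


cells (billions) = rate · V_L · °P
cells = 1.48 · 22.2 · 13

427.1280 billion cells


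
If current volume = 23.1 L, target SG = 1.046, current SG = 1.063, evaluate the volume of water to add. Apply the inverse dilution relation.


V_water = V·((SG_curr − 1)/(SG_target − 1) − 1)
V_water = 23.1·((1.063 − 1)/(1.046 − 1) − 1)

8.5370 L


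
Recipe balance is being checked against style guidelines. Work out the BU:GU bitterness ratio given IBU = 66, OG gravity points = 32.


BU:GU = IBU / OG_points
BU:GU = 66 / 32

2.0625


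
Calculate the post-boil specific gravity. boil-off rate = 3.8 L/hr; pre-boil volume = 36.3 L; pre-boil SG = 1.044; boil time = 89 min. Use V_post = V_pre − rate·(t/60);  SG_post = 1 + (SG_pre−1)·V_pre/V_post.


V_post = 36.3 − 3.8·(89/60) = 30.6633
SG_post = 1 + (1.044 − 1)·36.3/30.6633

1.0521


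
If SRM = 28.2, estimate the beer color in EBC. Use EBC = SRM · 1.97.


EBC = 28.2 · 1.97

55.5540 EBC


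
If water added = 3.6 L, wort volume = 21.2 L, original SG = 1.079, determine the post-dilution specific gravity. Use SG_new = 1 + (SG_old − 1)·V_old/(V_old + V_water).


pts = (1.079 − 1)·1000·21.2/(21.2 + 3.6) = 67.5323
SG_new = 1 + 67.5323/1000

1.0675


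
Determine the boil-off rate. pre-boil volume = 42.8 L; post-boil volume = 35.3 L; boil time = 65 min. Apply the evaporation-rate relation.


rate = (V_pre − V_post) / (t_min/60)
rate = (42.8 − 35.3) / (65/60)

6.9231 L/hr


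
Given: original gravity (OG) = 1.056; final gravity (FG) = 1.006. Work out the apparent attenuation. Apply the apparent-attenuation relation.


AA = (OG − FG)/(OG − 1) · 100
AA = (1.056 − 1.006)/(1.056 − 1) · 100

89.2857 %


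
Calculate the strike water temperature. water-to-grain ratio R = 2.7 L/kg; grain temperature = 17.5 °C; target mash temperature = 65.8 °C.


T_strike = (0.41/R)·(T_mash − T_grain) + T_mash
T_strike = (0.41/2.7)·(65.8 − 17.5) + 65.8

73.1344 °C


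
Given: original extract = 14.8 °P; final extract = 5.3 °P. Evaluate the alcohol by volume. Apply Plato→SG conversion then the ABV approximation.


SG = 259/(259 − P);  ABV = (OG − FG)·131.25
OG = 259/(259 − 14.8) = 1.0606
FG = 259/(259 − 5.3) = 1.0209
ABV = (1.0606 − 1.0209)·131.25

5.2126 % ABV


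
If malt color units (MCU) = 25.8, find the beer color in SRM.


SRM = 1.4922 · MCU^0.6859
SRM = 1.4922 · 25.8^0.6859

13.8694 SRM


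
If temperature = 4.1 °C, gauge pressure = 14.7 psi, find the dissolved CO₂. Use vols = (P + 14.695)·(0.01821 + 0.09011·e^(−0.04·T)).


vols = (14.7 + 14.695)·(0.01821 + 0.09011·e^(−0.04·4.1))

2.7834 volumes


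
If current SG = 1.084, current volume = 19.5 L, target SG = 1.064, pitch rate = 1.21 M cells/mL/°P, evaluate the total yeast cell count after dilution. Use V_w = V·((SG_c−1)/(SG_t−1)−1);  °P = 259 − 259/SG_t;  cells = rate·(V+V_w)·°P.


V_w = 19.5·((1.084−1)/(1.064−1)−1) = 6.0938
V_final = 19.5 + 6.0938 = 25.5938
°P = 259 − 259/1.064 = 15.5789
cells = 1.21·25.5938·15.5789

482.4557 billion cells


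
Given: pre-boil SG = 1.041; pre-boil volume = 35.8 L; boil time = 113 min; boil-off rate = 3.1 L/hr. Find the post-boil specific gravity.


V_post = V_pre − rate·(t/60);  SG_post = 1 + (SG_pre−1)·V_pre/V_post
V_post = 35.8 − 3.1·(113/60) = 29.9617
SG_post = 1 + (1.041 − 1)·35.8/29.9617

1.0490


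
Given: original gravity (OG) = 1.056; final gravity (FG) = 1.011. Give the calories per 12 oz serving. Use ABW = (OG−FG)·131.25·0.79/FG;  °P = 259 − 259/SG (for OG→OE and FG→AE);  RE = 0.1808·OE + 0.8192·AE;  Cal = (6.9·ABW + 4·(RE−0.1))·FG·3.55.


ABW = (1.056 − 1.011)·131.25·0.79/1.011 = 4.6152
OE = 259 − 259/1.056 = 13.7348 °P
AE = 259 − 259/1.011 = 2.8180 °P
RE = 0.1808·13.7348 + 0.8192·2.8180 = 4.7918 °P
Cal = (6.9·4.6152 + 4·(4.7918−0.1))·1.011·3.55

181.6481 kcal


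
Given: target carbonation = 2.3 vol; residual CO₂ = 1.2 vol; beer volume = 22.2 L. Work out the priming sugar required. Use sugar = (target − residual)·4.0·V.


sugar = (2.3 − 1.2)·4.0·22.2

97.6800 g


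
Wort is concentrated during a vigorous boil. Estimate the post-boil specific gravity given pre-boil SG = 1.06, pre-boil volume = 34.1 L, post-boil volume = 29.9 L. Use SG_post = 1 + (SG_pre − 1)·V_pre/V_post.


pts_pre = (1.06 − 1)·1000 = 60.0000
pts_post = 60.0000·34.1/29.9 = 68.4281
SG_post = 1 + 68.4281/1000

1.0684


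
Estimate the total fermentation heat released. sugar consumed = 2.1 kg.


Q = m_sugar · 590 kJ/kg
Q = 2.1 · 590

1239.0000 kJ


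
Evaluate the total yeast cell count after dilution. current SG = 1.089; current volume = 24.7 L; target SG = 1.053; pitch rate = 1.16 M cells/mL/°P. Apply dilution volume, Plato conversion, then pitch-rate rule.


V_w = V·((SG_c−1)/(SG_t−1)−1);  °P = 259 − 259/SG_t;  cells = rate·(V+V_w)·°P
V_w = 24.7·((1.089−1)/(1.053−1)−1) = 16.7774
V_final = 24.7 + 16.7774 = 41.4774
°P = 259 − 259/1.053 = 13.0361
cells = 1.16·41.4774·13.0361

627.2149 billion cells


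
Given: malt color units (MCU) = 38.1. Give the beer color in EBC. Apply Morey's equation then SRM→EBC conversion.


SRM = 1.4922·MCU^0.6859;  EBC = SRM·1.97
SRM = 1.4922·38.1^0.6859 = 18.1211
EBC = 18.1211·1.97

35.6985 EBC


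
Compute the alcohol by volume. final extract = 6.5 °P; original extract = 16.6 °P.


SG = 259/(259 − P);  ABV = (OG − FG)·131.25
OG = 259/(259 − 16.6) = 1.0685
FG = 259/(259 − 6.5) = 1.0257
ABV = (1.0685 − 1.0257)·131.25

5.6095 % ABV


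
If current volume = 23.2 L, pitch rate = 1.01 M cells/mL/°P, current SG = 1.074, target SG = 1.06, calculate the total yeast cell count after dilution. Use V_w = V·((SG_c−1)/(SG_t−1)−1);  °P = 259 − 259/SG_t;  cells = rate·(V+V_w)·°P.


V_w = 23.2·((1.074−1)/(1.06−1)−1) = 5.4133
V_final = 23.2 + 5.4133 = 28.6133
°P = 259 − 259/1.06 = 14.6604
cells = 1.01·28.6133·14.6604

423.6771 billion cells


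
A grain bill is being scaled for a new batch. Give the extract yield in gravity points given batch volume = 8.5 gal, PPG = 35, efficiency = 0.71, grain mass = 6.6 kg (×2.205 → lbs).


points = lbs × PPG × eff / vol
lbs = 6.6 × 2.205 = 14.5530
points = 14.5530 × 35 × 0.71 / 8.5

42.5461 points


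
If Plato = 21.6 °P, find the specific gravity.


SG = 259/(259 − P)
SG = 259/(259 − 21.6)

1.0910


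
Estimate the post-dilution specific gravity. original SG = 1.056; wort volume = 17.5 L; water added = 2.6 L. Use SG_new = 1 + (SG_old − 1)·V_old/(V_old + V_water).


pts = (1.056 − 1)·1000·17.5/(17.5 + 2.6) = 48.7562
SG_new = 1 + 48.7562/1000

1.0488


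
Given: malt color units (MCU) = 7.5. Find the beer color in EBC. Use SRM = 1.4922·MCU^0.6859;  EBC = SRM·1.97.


SRM = 1.4922·7.5^0.6859 = 5.9434
EBC = 5.9434·1.97

11.7084 EBC


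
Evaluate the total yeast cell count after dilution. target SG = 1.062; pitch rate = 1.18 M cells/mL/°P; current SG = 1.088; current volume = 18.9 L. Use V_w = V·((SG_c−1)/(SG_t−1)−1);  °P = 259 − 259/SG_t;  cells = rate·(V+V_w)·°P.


V_w = 18.9·((1.088−1)/(1.062−1)−1) = 7.9258
V_final = 18.9 + 7.9258 = 26.8258
°P = 259 − 259/1.062 = 15.1205
cells = 1.18·26.8258·15.1205

478.6320 billion cells


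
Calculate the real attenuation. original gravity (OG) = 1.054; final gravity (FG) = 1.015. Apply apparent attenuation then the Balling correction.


AA = (OG−FG)/(OG−1)·100;  RA = AA·0.8192
AA = (1.054 − 1.015)/(1.054 − 1)·100 = 72.2222
RA = 72.2222·0.8192

59.1644 %


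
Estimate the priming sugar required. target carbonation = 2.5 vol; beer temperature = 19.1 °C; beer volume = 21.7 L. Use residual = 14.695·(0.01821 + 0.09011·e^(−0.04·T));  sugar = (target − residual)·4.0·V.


residual = 14.695·(0.01821 + 0.09011·e^(−0.04·19.1)) = 0.8844
sugar = (2.5 − 0.8844)·4.0·21.7

140.2348 g


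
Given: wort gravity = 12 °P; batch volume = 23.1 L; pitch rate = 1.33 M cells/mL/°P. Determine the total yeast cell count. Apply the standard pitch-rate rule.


cells (billions) = rate · V_L · °P
cells = 1.33 · 23.1 · 12

368.6760 billion cells


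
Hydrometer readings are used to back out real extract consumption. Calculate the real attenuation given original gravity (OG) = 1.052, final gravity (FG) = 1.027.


AA = (OG−FG)/(OG−1)·100;  RA = AA·0.8192
AA = (1.052 − 1.027)/(1.052 − 1)·100 = 48.0769
RA = 48.0769·0.8192

39.3846 %


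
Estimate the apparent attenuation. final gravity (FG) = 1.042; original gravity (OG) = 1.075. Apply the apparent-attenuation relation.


AA = (OG − FG)/(OG − 1) · 100
AA = (1.075 − 1.042)/(1.075 − 1) · 100

44.0000 %


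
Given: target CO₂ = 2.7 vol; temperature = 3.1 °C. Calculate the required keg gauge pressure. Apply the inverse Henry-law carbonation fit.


psi = vols/(0.01821 + 0.09011·e^(−0.04·T)) − 14.695
psi = 2.7/(0.01821 + 0.09011·e^(−0.04·3.1)) − 14.695

12.9092 psi


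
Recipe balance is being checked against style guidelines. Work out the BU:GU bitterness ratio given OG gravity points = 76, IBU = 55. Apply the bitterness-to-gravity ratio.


BU:GU = IBU / OG_points
BU:GU = 55 / 76

0.7237


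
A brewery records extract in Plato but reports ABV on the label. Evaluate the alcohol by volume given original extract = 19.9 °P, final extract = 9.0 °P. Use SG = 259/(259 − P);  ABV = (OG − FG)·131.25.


OG = 259/(259 − 19.9) = 1.0832
FG = 259/(259 − 9.0) = 1.0360
ABV = (1.0832 − 1.0360)·131.25

6.1988 % ABV


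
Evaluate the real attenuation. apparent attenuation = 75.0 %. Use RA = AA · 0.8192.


RA = 75.0 · 0.8192

61.4400 %


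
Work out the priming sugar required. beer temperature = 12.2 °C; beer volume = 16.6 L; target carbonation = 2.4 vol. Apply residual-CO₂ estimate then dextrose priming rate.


residual = 14.695·(0.01821 + 0.09011·e^(−0.04·T));  sugar = (target − residual)·4.0·V
residual = 14.695·(0.01821 + 0.09011·e^(−0.04·12.2)) = 1.0804
sugar = (2.4 − 1.0804)·4.0·16.6

87.6188 g


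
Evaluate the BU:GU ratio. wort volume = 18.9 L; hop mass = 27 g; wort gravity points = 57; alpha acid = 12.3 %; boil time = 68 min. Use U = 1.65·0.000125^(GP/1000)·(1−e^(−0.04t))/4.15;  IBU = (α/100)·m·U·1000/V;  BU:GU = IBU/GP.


U = 1.65·0.000125^(57/1000)·(1−e^(−0.04·68))/4.15 = 0.2225
IBU = (12.3/100)·27·0.2225·1000/18.9 = 39.0996
BU:GU = 39.0996/57

0.6860


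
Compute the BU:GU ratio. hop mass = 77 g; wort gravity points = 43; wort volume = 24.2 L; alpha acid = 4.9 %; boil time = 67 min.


U = 1.65·0.000125^(GP/1000)·(1−e^(−0.04t))/4.15;  IBU = (α/100)·m·U·1000/V;  BU:GU = IBU/GP
U = 1.65·0.000125^(43/1000)·(1−e^(−0.04·67))/4.15 = 0.2516
IBU = (4.9/100)·77·0.2516·1000/24.2 = 39.2309
BU:GU = 39.2309/43

0.9123


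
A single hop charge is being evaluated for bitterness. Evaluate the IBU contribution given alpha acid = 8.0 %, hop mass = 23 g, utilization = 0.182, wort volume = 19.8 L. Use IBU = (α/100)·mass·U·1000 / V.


IBU = (8.0/100)·23·0.182·1000 / 19.8

16.9131 IBU


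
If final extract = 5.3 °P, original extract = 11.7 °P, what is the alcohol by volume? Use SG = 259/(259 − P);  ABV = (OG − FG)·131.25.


OG = 259/(259 − 11.7) = 1.0473
FG = 259/(259 − 5.3) = 1.0209
ABV = (1.0473 − 1.0209)·131.25

3.4676 % ABV


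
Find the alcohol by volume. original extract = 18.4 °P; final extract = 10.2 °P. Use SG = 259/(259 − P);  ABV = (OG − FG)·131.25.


OG = 259/(259 − 18.4) = 1.0765
FG = 259/(259 − 10.2) = 1.0410
ABV = (1.0765 − 1.0410)·131.25

4.6566 % ABV


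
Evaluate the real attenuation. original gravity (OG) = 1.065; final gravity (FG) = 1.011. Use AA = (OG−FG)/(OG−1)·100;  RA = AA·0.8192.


AA = (1.065 − 1.011)/(1.065 − 1)·100 = 83.0769
RA = 83.0769·0.8192

68.0566 %


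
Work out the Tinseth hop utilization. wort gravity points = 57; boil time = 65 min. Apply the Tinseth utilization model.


U = 1.65·0.000125^(GP/1000) · (1 − e^(−0.04·t))/4.15
bigness = 1.65·0.000125^(57/1000) = 0.9886
boil_factor = (1 − e^(−0.04·65))/4.15 = 0.2231
U = 0.9886 · 0.2231

0.2205


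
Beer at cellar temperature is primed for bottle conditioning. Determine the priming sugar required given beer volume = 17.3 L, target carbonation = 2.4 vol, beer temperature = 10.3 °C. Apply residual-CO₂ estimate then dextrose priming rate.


residual = 14.695·(0.01821 + 0.09011·e^(−0.04·T));  sugar = (target − residual)·4.0·V
residual = 14.695·(0.01821 + 0.09011·e^(−0.04·10.3)) = 1.1446
sugar = (2.4 − 1.1446)·4.0·17.3

86.8721 g


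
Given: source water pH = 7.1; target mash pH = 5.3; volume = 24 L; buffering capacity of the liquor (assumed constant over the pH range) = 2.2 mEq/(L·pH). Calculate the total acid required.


acid = buffering capacity · (pH_source − pH_target) · V
acid = 2.2 · (7.1 − 5.3) · 24

95.0400 mEq


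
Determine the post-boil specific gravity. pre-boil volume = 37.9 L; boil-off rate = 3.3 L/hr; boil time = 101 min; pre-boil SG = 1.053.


V_post = V_pre − rate·(t/60);  SG_post = 1 + (SG_pre−1)·V_pre/V_post
V_post = 37.9 − 3.3·(101/60) = 32.3450
SG_post = 1 + (1.053 − 1)·37.9/32.3450

1.0621


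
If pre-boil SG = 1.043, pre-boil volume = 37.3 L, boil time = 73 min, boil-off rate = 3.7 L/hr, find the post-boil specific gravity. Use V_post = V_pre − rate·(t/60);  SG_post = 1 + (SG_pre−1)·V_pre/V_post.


V_post = 37.3 − 3.7·(73/60) = 32.7983
SG_post = 1 + (1.043 − 1)·37.3/32.7983

1.0489


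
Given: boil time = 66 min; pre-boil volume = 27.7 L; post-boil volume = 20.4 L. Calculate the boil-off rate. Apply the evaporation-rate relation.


rate = (V_pre − V_post) / (t_min/60)
rate = (27.7 − 20.4) / (66/60)

6.6364 L/hr


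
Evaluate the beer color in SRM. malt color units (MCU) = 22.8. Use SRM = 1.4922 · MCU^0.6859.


SRM = 1.4922 · 22.8^0.6859

12.7419 SRM


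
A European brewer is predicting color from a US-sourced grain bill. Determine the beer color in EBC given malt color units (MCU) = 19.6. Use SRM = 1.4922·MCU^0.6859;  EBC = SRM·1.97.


SRM = 1.4922·19.6^0.6859 = 11.4864
EBC = 11.4864·1.97

22.6283 EBC


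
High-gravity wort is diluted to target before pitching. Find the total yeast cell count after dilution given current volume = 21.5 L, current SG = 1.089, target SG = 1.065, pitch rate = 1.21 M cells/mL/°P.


V_w = V·((SG_c−1)/(SG_t−1)−1);  °P = 259 − 259/SG_t;  cells = rate·(V+V_w)·°P
V_w = 21.5·((1.089−1)/(1.065−1)−1) = 7.9385
V_final = 21.5 + 7.9385 = 29.4385
°P = 259 − 259/1.065 = 15.8075
cells = 1.21·29.4385·15.8075

563.0721 billion cells


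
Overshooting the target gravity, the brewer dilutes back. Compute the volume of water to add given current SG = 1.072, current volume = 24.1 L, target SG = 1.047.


V_water = V·((SG_curr − 1)/(SG_target − 1) − 1)
V_water = 24.1·((1.072 − 1)/(1.047 − 1) − 1)

12.8191 L


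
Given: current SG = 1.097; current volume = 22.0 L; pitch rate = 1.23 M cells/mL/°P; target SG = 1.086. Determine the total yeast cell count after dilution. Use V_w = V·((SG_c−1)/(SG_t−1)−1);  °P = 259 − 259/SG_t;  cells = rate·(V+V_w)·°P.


V_w = 22.0·((1.097−1)/(1.086−1)−1) = 2.8140
V_final = 22.0 + 2.8140 = 24.8140
°P = 259 − 259/1.086 = 20.5101
cells = 1.23·24.8140·20.5101

625.9930 billion cells


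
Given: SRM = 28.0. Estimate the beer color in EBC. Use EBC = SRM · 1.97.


EBC = 28.0 · 1.97

55.1600 EBC


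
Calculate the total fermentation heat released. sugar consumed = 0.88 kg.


Q = m_sugar · 590 kJ/kg
Q = 0.88 · 590

519.2000 kJ


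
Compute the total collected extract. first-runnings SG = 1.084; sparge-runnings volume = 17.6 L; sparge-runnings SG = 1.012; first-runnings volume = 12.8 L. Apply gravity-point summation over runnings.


total = Σ (SG_i − 1)·1000·V_i
first = (1.084 − 1)·1000·12.8 = 1075.2000
sparge = (1.012 − 1)·1000·17.6 = 211.2000
total = 1075.2000 + 211.2000

1286.4000 gravity·L


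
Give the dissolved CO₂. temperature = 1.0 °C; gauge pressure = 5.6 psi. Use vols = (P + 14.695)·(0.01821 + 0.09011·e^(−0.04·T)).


vols = (5.6 + 14.695)·(0.01821 + 0.09011·e^(−0.04·1.0))

2.1266 volumes


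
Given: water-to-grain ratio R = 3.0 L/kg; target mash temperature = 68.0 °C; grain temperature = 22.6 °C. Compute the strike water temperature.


T_strike = (0.41/R)·(T_mash − T_grain) + T_mash
T_strike = (0.41/3.0)·(68.0 − 22.6) + 68.0

74.2047 °C


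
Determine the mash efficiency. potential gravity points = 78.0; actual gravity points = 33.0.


efficiency = actual / potential × 100
efficiency = 33.0 / 78.0 × 100

42.3077 %


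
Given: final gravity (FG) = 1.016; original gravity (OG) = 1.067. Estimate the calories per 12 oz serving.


ABW = (OG−FG)·131.25·0.79/FG;  °P = 259 − 259/SG (for OG→OE and FG→AE);  RE = 0.1808·OE + 0.8192·AE;  Cal = (6.9·ABW + 4·(RE−0.1))·FG·3.55
ABW = (1.067 − 1.016)·131.25·0.79/1.016 = 5.2048
OE = 259 − 259/1.067 = 16.2634 °P
AE = 259 − 259/1.016 = 4.0787 °P
RE = 0.1808·16.2634 + 0.8192·4.0787 = 6.2817 °P
Cal = (6.9·5.2048 + 4·(6.2817−0.1))·1.016·3.55

218.7160 kcal


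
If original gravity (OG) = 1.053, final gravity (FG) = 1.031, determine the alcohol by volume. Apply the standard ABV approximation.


ABV = (OG − FG) · 131.25
ABV = (1.053 − 1.031) · 131.25

2.8875 % ABV


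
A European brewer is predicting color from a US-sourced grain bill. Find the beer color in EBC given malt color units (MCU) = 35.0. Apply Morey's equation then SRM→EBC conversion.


SRM = 1.4922·MCU^0.6859;  EBC = SRM·1.97
SRM = 1.4922·35.0^0.6859 = 17.0963
EBC = 17.0963·1.97

33.6798 EBC


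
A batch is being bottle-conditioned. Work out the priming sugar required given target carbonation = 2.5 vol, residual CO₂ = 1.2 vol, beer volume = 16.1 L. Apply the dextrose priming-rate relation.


sugar = (target − residual)·4.0·V
sugar = (2.5 − 1.2)·4.0·16.1

83.7200 g


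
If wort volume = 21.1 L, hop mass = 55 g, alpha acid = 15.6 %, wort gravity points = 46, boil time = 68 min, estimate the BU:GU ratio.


U = 1.65·0.000125^(GP/1000)·(1−e^(−0.04t))/4.15;  IBU = (α/100)·m·U·1000/V;  BU:GU = IBU/GP
U = 1.65·0.000125^(46/1000)·(1−e^(−0.04·68))/4.15 = 0.2456
IBU = (15.6/100)·55·0.2456·1000/21.1 = 99.8858
BU:GU = 99.8858/46

2.1714


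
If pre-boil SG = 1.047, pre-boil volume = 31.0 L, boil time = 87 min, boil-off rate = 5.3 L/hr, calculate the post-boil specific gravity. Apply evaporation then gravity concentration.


V_post = V_pre − rate·(t/60);  SG_post = 1 + (SG_pre−1)·V_pre/V_post
V_post = 31.0 − 5.3·(87/60) = 23.3150
SG_post = 1 + (1.047 − 1)·31.0/23.3150

1.0625


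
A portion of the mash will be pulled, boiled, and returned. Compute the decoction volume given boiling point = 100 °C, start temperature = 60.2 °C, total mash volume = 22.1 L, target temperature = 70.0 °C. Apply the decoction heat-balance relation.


V_dec = V_total·(T_target − T_start)/(T_boil − T_start)
V_dec = 22.1·(70.0 − 60.2)/(100 − 60.2)

5.4417 L


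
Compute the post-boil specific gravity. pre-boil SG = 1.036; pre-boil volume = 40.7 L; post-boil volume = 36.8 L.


SG_post = 1 + (SG_pre − 1)·V_pre/V_post
pts_pre = (1.036 − 1)·1000 = 36.0000
pts_post = 36.0000·40.7/36.8 = 39.8152
SG_post = 1 + 39.8152/1000

1.0398


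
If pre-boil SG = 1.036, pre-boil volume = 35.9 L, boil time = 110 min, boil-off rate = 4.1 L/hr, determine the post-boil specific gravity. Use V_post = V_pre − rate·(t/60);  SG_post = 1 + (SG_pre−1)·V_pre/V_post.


V_post = 35.9 − 4.1·(110/60) = 28.3833
SG_post = 1 + (1.036 − 1)·35.9/28.3833

1.0455


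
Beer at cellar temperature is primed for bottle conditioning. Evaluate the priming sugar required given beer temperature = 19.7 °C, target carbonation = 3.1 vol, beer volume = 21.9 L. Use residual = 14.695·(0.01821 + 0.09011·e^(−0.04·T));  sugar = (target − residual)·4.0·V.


residual = 14.695·(0.01821 + 0.09011·e^(−0.04·19.7)) = 0.8698
sugar = (3.1 − 0.8698)·4.0·21.9

195.3686 g


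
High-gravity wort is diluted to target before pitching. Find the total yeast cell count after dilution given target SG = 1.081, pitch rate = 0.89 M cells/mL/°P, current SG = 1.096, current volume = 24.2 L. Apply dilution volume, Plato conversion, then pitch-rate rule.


V_w = V·((SG_c−1)/(SG_t−1)−1);  °P = 259 − 259/SG_t;  cells = rate·(V+V_w)·°P
V_w = 24.2·((1.096−1)/(1.081−1)−1) = 4.4815
V_final = 24.2 + 4.4815 = 28.6815
°P = 259 − 259/1.081 = 19.4070
cells = 0.89·28.6815·19.4070

495.3939 billion cells


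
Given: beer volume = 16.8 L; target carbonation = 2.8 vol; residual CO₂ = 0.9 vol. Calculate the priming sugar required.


sugar = (target − residual)·4.0·V
sugar = (2.8 − 0.9)·4.0·16.8

127.6800 g


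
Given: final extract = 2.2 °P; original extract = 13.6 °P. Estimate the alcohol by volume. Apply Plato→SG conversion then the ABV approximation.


SG = 259/(259 − P);  ABV = (OG − FG)·131.25
OG = 259/(259 − 13.6) = 1.0554
FG = 259/(259 − 2.2) = 1.0086
ABV = (1.0554 − 1.0086)·131.25

6.1494 % ABV


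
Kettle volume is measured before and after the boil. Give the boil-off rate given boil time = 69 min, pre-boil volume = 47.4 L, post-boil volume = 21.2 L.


rate = (V_pre − V_post) / (t_min/60)
rate = (47.4 − 21.2) / (69/60)

22.7826 L/hr


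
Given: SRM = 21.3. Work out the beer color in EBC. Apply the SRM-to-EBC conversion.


EBC = SRM · 1.97
EBC = 21.3 · 1.97

41.9610 EBC


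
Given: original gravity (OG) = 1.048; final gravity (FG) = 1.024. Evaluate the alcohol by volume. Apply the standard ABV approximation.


ABV = (OG − FG) · 131.25
ABV = (1.048 − 1.024) · 131.25

3.1500 % ABV


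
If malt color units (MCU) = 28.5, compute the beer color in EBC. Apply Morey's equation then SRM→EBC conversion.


SRM = 1.4922·MCU^0.6859;  EBC = SRM·1.97
SRM = 1.4922·28.5^0.6859 = 14.8493
EBC = 14.8493·1.97

29.2531 EBC


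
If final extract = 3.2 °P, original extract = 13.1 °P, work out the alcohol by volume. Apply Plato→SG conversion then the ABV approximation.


SG = 259/(259 − P);  ABV = (OG − FG)·131.25
OG = 259/(259 − 13.1) = 1.0533
FG = 259/(259 − 3.2) = 1.0125
ABV = (1.0533 − 1.0125)·131.25

5.3503 % ABV


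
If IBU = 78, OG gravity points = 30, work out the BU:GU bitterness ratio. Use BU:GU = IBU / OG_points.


BU:GU = 78 / 30

2.6000


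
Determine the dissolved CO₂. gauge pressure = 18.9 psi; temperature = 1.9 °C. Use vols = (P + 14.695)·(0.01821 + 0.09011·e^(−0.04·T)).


vols = (18.9 + 14.695)·(0.01821 + 0.09011·e^(−0.04·1.9))

3.4175 volumes


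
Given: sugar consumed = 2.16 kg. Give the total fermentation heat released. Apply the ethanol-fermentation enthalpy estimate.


Q = m_sugar · 590 kJ/kg
Q = 2.16 · 590

1274.4000 kJ


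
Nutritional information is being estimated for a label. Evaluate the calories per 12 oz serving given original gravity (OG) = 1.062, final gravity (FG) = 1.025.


ABW = (OG−FG)·131.25·0.79/FG;  °P = 259 − 259/SG (for OG→OE and FG→AE);  RE = 0.1808·OE + 0.8192·AE;  Cal = (6.9·ABW + 4·(RE−0.1))·FG·3.55
ABW = (1.062 − 1.025)·131.25·0.79/1.025 = 3.7429
OE = 259 − 259/1.062 = 15.1205 °P
AE = 259 − 259/1.025 = 6.3171 °P
RE = 0.1808·15.1205 + 0.8192·6.3171 = 7.9087 °P
Cal = (6.9·3.7429 + 4·(7.9087−0.1))·1.025·3.55

207.6297 kcal


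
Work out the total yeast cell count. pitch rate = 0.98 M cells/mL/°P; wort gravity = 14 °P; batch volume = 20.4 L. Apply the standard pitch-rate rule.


cells (billions) = rate · V_L · °P
cells = 0.98 · 20.4 · 14

279.8880 billion cells


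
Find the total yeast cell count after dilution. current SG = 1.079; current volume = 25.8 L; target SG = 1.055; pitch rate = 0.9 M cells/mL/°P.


V_w = V·((SG_c−1)/(SG_t−1)−1);  °P = 259 − 259/SG_t;  cells = rate·(V+V_w)·°P
V_w = 25.8·((1.079−1)/(1.055−1)−1) = 11.2582
V_final = 25.8 + 11.2582 = 37.0582
°P = 259 − 259/1.055 = 13.5024
cells = 0.9·37.0582·13.5024

450.3359 billion cells


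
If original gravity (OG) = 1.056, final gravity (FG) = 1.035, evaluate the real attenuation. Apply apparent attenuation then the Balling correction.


AA = (OG−FG)/(OG−1)·100;  RA = AA·0.8192
AA = (1.056 − 1.035)/(1.056 − 1)·100 = 37.5000
RA = 37.5000·0.8192

30.7200 %


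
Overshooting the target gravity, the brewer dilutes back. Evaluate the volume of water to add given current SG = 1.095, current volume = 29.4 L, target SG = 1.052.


V_water = V·((SG_curr − 1)/(SG_target − 1) − 1)
V_water = 29.4·((1.095 − 1)/(1.052 − 1) − 1)

24.3115 L


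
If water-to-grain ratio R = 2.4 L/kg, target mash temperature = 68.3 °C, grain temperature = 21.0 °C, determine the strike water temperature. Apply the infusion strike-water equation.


T_strike = (0.41/R)·(T_mash − T_grain) + T_mash
T_strike = (0.41/2.4)·(68.3 − 21.0) + 68.3

76.3804 °C


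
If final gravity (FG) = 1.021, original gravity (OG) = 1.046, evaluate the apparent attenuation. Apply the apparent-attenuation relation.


AA = (OG − FG)/(OG − 1) · 100
AA = (1.046 − 1.021)/(1.046 − 1) · 100

54.3478 %


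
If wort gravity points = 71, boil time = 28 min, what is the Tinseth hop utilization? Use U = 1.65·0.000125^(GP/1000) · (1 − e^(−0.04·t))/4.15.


bigness = 1.65·0.000125^(71/1000) = 0.8717
boil_factor = (1 − e^(−0.04·28))/4.15 = 0.1623
U = 0.8717 · 0.1623

0.1415


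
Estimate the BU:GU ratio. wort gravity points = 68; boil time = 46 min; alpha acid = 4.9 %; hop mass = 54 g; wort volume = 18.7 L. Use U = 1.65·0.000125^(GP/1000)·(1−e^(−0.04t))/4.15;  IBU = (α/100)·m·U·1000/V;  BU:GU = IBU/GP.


U = 1.65·0.000125^(68/1000)·(1−e^(−0.04·46))/4.15 = 0.1815
IBU = (4.9/100)·54·0.1815·1000/18.7 = 25.6841
BU:GU = 25.6841/68

0.3777


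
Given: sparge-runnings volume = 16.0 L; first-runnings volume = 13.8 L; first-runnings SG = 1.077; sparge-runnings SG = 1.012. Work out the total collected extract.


total = Σ (SG_i − 1)·1000·V_i
first = (1.077 − 1)·1000·13.8 = 1062.6000
sparge = (1.012 − 1)·1000·16.0 = 192.0000
total = 1062.6000 + 192.0000

1254.6000 gravity·L


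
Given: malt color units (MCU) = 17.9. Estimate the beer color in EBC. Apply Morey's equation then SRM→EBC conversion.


SRM = 1.4922·MCU^0.6859;  EBC = SRM·1.97
SRM = 1.4922·17.9^0.6859 = 10.7934
EBC = 10.7934·1.97

21.2630 EBC


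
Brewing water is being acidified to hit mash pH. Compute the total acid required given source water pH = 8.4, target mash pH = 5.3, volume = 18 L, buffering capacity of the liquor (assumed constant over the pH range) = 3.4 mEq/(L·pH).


acid = buffering capacity · (pH_source − pH_target) · V
acid = 3.4 · (8.4 − 5.3) · 18

189.7200 mEq


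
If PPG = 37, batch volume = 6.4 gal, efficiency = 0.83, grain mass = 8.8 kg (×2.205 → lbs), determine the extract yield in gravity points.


points = lbs × PPG × eff / vol
lbs = 8.8 × 2.205 = 19.4040
points = 19.4040 × 37 × 0.83 / 6.4

93.1089 points


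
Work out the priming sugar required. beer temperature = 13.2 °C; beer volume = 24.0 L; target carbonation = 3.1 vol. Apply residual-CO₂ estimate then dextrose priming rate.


residual = 14.695·(0.01821 + 0.09011·e^(−0.04·T));  sugar = (target − residual)·4.0·V
residual = 14.695·(0.01821 + 0.09011·e^(−0.04·13.2)) = 1.0486
sugar = (3.1 − 1.0486)·4.0·24.0

196.9375 g


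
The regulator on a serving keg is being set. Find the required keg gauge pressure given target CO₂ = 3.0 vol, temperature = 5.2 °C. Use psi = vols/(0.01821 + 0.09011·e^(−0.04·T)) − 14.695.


psi = 3.0/(0.01821 + 0.09011·e^(−0.04·5.2)) − 14.695

18.1285 psi


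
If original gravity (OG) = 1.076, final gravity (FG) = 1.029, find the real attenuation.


AA = (OG−FG)/(OG−1)·100;  RA = AA·0.8192
AA = (1.076 − 1.029)/(1.076 − 1)·100 = 61.8421
RA = 61.8421·0.8192

50.6611 %


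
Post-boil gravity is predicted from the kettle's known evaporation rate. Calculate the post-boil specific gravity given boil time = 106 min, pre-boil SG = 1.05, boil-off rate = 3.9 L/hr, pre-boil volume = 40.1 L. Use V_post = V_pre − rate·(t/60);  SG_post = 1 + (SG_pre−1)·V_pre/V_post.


V_post = 40.1 − 3.9·(106/60) = 33.2100
SG_post = 1 + (1.05 − 1)·40.1/33.2100

1.0604


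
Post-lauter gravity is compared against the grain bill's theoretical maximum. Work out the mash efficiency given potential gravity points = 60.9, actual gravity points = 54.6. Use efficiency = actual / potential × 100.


efficiency = 54.6 / 60.9 × 100

89.6552 %


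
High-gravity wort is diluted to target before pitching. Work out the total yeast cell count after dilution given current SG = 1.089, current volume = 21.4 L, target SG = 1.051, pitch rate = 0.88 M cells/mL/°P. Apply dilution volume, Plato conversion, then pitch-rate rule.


V_w = V·((SG_c−1)/(SG_t−1)−1);  °P = 259 − 259/SG_t;  cells = rate·(V+V_w)·°P
V_w = 21.4·((1.089−1)/(1.051−1)−1) = 15.9451
V_final = 21.4 + 15.9451 = 37.3451
°P = 259 − 259/1.051 = 12.5680
cells = 0.88·37.3451·12.5680

413.0318 billion cells


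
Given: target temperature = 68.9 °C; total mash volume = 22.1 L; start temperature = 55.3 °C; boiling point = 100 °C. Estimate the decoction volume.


V_dec = V_total·(T_target − T_start)/(T_boil − T_start)
V_dec = 22.1·(68.9 − 55.3)/(100 − 55.3)

6.7239 L


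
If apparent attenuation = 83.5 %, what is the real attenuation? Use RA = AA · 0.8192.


RA = 83.5 · 0.8192

68.4032 %


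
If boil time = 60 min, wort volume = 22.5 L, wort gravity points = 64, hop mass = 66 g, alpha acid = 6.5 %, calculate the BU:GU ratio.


U = 1.65·0.000125^(GP/1000)·(1−e^(−0.04t))/4.15;  IBU = (α/100)·m·U·1000/V;  BU:GU = IBU/GP
U = 1.65·0.000125^(64/1000)·(1−e^(−0.04·60))/4.15 = 0.2034
IBU = (6.5/100)·66·0.2034·1000/22.5 = 38.7803
BU:GU = 38.7803/64

0.6059


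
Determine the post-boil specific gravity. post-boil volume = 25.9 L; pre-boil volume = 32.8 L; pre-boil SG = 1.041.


SG_post = 1 + (SG_pre − 1)·V_pre/V_post
pts_pre = (1.041 − 1)·1000 = 41.0000
pts_post = 41.0000·32.8/25.9 = 51.9228
SG_post = 1 + 51.9228/1000

1.0519


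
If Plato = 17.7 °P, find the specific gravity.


SG = 259/(259 − P)
SG = 259/(259 − 17.7)

1.0734


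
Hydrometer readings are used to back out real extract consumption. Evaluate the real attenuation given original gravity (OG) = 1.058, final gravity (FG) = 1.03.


AA = (OG−FG)/(OG−1)·100;  RA = AA·0.8192
AA = (1.058 − 1.03)/(1.058 − 1)·100 = 48.2759
RA = 48.2759·0.8192

39.5476 %
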